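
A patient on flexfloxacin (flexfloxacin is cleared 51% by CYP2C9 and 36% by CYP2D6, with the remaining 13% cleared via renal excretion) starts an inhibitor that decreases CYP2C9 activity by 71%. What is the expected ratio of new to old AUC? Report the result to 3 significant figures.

CYP2C9: 0.51 × 0.29 = 0.1479
CYP2D6: 0.36 (unchanged)
Other: 0.13 (unchanged)
Relative clearance = 0.1479 + 0.36 + 0.13 = 0.6379.
AUC is inversely proportional to clearance, so the fold-change is 1 / 0.6379 = 1.57.

1.57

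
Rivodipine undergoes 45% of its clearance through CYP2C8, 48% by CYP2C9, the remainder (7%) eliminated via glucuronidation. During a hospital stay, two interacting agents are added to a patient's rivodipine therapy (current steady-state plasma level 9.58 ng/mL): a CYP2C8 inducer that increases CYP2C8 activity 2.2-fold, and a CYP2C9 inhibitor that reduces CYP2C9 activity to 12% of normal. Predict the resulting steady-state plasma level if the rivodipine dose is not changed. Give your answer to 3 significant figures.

8.57 ng/mL

CYP2C8: 0.45 × 2.2 = 0.99
CYP2C9: 0.48 × 0.12 = 0.0576
Other: 0.07 (unchanged)
Relative clearance = 0.99 + 0.0576 + 0.07 = 1.1176.
Dividing the baseline by the relative clearance: 9.58 / 1.1176 = 8.57 ng/mL.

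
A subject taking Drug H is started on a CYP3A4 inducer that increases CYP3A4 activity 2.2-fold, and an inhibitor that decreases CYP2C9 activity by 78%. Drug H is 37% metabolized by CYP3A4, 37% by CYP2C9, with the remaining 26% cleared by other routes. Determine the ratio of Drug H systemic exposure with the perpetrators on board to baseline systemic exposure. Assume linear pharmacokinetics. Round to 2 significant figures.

The CYP3A4 pathway (37% of clearance) is boosted to 2.2× activity: 0.37 × 2.2 = 0.814.
The CYP2C9 pathway (37% of clearance) is reduced to 0.22× activity: 0.37 × 0.22 = 0.0814.
Non-CYP routes (26%) are unchanged.
New clearance relative to baseline: 0.814 + 0.0814 + 0.26 = 1.1554.
Systemic exposure ∝ 1/CL: fold-change = 1 / 1.1554 = 0.87.

0.87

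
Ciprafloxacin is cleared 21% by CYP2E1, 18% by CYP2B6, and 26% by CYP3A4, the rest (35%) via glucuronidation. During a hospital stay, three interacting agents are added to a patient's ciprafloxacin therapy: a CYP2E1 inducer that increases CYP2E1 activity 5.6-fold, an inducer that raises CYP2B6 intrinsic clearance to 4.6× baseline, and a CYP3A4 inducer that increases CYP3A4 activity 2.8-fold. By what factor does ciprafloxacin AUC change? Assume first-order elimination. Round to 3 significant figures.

The CYP2E1 pathway (21% of clearance) rises to 5.6× activity: 0.21 × 5.6 = 1.176.
The CYP2B6 pathway (18% of clearance) is boosted to 4.6× activity: 0.18 × 4.6 = 0.828.
The CYP3A4 pathway (26% of clearance) increases to 2.8× activity: 0.26 × 2.8 = 0.728.
Non-CYP routes (35%) are unchanged.
CL_new/CL_old = 1.176 + 0.828 + 0.728 + 0.35 = 3.082.
Because AUC varies inversely with clearance, the combined effect is 1 / 3.082 = 0.324.

0.324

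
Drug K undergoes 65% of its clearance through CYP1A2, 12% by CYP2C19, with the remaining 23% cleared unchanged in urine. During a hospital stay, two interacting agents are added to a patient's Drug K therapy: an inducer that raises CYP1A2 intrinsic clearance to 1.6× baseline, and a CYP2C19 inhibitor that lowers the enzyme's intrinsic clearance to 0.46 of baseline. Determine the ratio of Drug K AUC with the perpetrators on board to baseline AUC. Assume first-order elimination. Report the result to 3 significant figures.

The CYP1A2 pathway (65% of clearance) increases to 1.6× activity: 0.65 × 1.6 = 1.04.
The CYP2C19 pathway (12% of clearance) is reduced to 0.46× activity: 0.12 × 0.46 = 0.0552.
The remaining 23% of clearance is unaffected.
CL_new/CL_old = 1.04 + 0.0552 + 0.23 = 1.3252.
Because AUC varies inversely with clearance, the combined effect is 1 / 1.3252 = 0.755.

0.755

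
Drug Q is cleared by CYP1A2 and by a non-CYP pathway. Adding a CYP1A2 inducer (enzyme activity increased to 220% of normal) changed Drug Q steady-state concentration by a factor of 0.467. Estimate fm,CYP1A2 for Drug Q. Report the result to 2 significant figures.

0.95

Write x for the fraction cleared via CYP1A2. The observed steady-state concentration change means clearance rose to 1/0.467 = 2.141 of baseline.
Only the CYP1A2 route changed, so 2.141 = x·2.2 + (1 − x), giving x = 0.95.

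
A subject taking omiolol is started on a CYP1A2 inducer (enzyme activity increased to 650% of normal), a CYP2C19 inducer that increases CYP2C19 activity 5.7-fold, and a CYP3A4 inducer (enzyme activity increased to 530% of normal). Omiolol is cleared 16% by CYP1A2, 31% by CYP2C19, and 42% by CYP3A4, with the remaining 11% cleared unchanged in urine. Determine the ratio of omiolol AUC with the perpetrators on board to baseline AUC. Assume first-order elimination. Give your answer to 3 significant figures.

0.194

CYP1A2: 0.16 × 6.5 = 1.04
CYP2C19: 0.31 × 5.7 = 1.767
CYP3A4: 0.42 × 5.3 = 2.226
Other: 0.11 (unchanged)
New clearance relative to baseline: 1.04 + 1.767 + 2.226 + 0.11 = 5.143.
AUC ∝ 1/CL: fold-change = 1 / 5.143 = 0.194.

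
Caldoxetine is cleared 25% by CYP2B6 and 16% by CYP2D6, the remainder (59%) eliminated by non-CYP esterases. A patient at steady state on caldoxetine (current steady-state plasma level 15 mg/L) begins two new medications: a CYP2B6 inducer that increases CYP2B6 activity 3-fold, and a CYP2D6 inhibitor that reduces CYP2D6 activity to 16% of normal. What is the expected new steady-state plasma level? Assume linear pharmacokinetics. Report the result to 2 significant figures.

CYP2B6: 0.25 × 3 = 0.75
CYP2D6: 0.16 × 0.16 = 0.0256
Other: 0.59 (unchanged)
CL_new/CL_old = 0.75 + 0.0256 + 0.59 = 1.3656.
Steady-state plasma level ∝ 1/CL: new value = 15 / 1.3656 = 11 mg/L.

11 mg/L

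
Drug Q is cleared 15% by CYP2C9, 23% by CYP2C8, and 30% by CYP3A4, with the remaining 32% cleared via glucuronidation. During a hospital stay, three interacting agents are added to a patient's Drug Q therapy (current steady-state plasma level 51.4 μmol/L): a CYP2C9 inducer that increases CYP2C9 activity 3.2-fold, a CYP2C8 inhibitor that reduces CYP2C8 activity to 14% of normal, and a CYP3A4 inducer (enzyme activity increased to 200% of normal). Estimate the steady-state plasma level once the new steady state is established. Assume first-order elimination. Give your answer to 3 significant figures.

The CYP2C9 pathway (15% of clearance) rises to 3.2× activity: 0.15 × 3.2 = 0.48.
The CYP2C8 pathway (23% of clearance) falls to 0.14× activity: 0.23 × 0.14 = 0.0322.
The CYP3A4 pathway (30% of clearance) is boosted to 2× activity: 0.3 × 2 = 0.6.
Non-CYP routes (32%) are unchanged.
New clearance relative to baseline: 0.48 + 0.0322 + 0.6 + 0.32 = 1.4322.
New steady-state plasma level = 51.4 / 1.4322 = 35.9 μmol/L (concentration scales inversely with clearance).

35.9 μmol/L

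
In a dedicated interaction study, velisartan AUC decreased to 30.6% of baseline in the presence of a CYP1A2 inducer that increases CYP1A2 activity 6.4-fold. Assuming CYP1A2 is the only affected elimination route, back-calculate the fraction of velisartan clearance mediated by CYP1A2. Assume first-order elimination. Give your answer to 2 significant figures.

CL'/CL = 1 / 0.306 = 3.268
6.4·fm + (1 − fm) = 3.268
fm = (3.268 − 1) / (6.4 − 1) = 0.42

0.42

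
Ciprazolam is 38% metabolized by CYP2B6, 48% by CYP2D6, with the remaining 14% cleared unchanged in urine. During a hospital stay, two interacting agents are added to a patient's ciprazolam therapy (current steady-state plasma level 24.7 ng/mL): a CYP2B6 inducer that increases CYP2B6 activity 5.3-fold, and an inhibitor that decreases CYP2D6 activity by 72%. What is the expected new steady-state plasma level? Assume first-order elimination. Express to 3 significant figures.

10.8 ng/mL

CYP2B6: 0.38 × 5.3 = 2.014
CYP2D6: 0.48 × 0.28 = 0.1344
Other: 0.14 (unchanged)
Relative clearance = 2.014 + 0.1344 + 0.14 = 2.2884.
Dividing the baseline by the relative clearance: 24.7 / 2.2884 = 10.8 ng/mL.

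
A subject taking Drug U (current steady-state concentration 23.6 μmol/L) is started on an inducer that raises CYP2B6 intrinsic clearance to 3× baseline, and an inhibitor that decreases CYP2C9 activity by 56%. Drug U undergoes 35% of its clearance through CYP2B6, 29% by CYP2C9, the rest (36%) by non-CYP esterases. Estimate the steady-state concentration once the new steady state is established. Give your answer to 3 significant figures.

The CYP2B6 pathway (35% of clearance) is boosted to 3× activity: 0.35 × 3 = 1.05.
The CYP2C9 pathway (29% of clearance) drops to 0.44× activity: 0.29 × 0.44 = 0.1276.
The remaining 36% of clearance is unaffected.
New clearance relative to baseline: 1.05 + 0.1276 + 0.36 = 1.5376.
New steady-state concentration = 23.6 / 1.5376 = 15.3 μmol/L (concentration scales inversely with clearance).

15.3 μmol/L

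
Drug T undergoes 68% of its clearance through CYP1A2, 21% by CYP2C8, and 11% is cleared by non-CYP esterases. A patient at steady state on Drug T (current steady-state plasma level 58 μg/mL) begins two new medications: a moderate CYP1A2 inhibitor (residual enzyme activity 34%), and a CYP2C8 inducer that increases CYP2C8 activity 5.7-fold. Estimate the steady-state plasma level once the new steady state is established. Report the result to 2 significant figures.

The CYP1A2 pathway (68% of clearance) falls to 0.34× activity: 0.68 × 0.34 = 0.2312.
The CYP2C8 pathway (21% of clearance) is boosted to 5.7× activity: 0.21 × 5.7 = 1.197.
The remaining 11% of clearance is unaffected.
New clearance relative to baseline: 0.2312 + 1.197 + 0.11 = 1.5382.
Steady-state plasma level ∝ 1/CL: new value = 58 / 1.5382 = 38 μg/mL.

38 μg/mL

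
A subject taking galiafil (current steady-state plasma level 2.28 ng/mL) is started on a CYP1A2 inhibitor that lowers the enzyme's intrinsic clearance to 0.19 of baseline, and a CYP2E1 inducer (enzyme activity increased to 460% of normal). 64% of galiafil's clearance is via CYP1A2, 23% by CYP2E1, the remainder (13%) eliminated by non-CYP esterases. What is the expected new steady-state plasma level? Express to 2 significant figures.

1.7 ng/mL

CYP1A2: 0.64 × 0.19 = 0.1216
CYP2E1: 0.23 × 4.6 = 1.058
Other: 0.13 (unchanged)
New clearance relative to baseline: 0.1216 + 1.058 + 0.13 = 1.3096.
New steady-state plasma level = 2.28 / 1.3096 = 1.7 ng/mL (concentration scales inversely with clearance).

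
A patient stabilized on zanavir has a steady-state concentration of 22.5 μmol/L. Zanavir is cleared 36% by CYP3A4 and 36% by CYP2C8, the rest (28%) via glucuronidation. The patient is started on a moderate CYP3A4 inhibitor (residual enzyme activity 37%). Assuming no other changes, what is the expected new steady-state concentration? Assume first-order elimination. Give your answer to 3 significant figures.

CYP3A4: 0.36 × 0.37 = 0.1332
CYP2C8: 0.36 (unchanged)
Other: 0.28 (unchanged)
New clearance relative to baseline: 0.1332 + 0.36 + 0.28 = 0.7732.
With dosing unchanged, steady-state concentration scales as 1/CL: 22.5 / 0.7732 = 29.1 μmol/L.

29.1 μmol/L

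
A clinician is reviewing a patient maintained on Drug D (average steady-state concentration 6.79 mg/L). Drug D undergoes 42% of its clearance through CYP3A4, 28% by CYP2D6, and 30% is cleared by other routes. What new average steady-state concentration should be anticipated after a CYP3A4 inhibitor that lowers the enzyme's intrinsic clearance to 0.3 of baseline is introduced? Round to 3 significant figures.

CYP3A4: 0.42 × 0.3 = 0.126
CYP2D6: 0.28 (unchanged)
Other: 0.3 (unchanged)
Relative clearance = 0.126 + 0.28 + 0.3 = 0.706.
With dosing unchanged, average steady-state concentration scales as 1/CL: 6.79 / 0.706 = 9.62 mg/L.

9.62 mg/L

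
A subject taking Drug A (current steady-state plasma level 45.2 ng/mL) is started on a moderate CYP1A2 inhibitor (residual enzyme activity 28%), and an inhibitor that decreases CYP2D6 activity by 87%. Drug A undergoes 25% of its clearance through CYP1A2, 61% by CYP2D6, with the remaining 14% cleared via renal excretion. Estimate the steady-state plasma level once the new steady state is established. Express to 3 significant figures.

156 ng/mL

The CYP1A2 pathway (25% of clearance) is reduced to 0.28× activity: 0.25 × 0.28 = 0.07.
The CYP2D6 pathway (61% of clearance) drops to 0.13× activity: 0.61 × 0.13 = 0.0793.
The remaining 14% of clearance is unaffected.
Relative clearance = 0.07 + 0.0793 + 0.14 = 0.2893.
New steady-state plasma level = 45.2 / 0.2893 = 156 ng/mL (concentration scales inversely with clearance).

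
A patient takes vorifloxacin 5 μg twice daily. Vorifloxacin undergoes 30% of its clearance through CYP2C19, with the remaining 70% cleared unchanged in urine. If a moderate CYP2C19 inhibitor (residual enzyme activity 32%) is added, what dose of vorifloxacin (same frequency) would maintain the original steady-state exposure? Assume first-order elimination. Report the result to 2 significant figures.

The CYP2C19 pathway (30% of clearance) falls to 0.32× activity: 0.3 × 0.32 = 0.096.
Non-CYP routes (70%) are unchanged.
Relative clearance = 0.096 + 0.7 = 0.796.
Exposure is unchanged when dose changes in proportion to clearance. New dose = 5 μg × 0.796 = 4.0 μg.

4.0 μg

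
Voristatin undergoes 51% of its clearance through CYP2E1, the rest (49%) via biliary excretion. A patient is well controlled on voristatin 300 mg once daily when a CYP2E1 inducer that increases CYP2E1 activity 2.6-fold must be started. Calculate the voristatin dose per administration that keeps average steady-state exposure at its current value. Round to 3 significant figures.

The CYP2E1 pathway (51% of clearance) increases to 2.6× activity: 0.51 × 2.6 = 1.326.
Non-CYP routes (49%) are unchanged.
New clearance relative to baseline: 1.326 + 0.49 = 1.816.
Css,avg = (dose rate)/CL, so holding Css fixed requires dose ∝ CL: 300 × 1.816 = 545 mg.

545 mg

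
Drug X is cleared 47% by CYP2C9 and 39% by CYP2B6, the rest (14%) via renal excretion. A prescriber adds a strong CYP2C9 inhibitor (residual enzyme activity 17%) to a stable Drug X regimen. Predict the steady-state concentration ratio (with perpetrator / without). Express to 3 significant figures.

1.64

CYP2C9: 0.47 × 0.17 = 0.0799
CYP2B6: 0.39 (unchanged)
Other: 0.14 (unchanged)
Relative clearance = 0.0799 + 0.39 + 0.14 = 0.6099.
Steady-state concentration is inversely proportional to clearance, so the fold-change is 1 / 0.6099 = 1.64.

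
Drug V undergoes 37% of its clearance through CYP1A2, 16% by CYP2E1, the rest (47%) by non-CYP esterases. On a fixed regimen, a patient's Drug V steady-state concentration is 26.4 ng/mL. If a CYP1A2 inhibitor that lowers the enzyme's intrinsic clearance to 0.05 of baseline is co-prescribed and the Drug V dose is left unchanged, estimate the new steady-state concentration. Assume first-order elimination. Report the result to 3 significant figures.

CYP1A2: 0.37 × 0.05 = 0.0185
CYP2E1: 0.16 (unchanged)
Other: 0.47 (unchanged)
New clearance relative to baseline: 0.0185 + 0.16 + 0.47 = 0.6485.
New steady-state concentration = baseline ÷ relative clearance = 26.4 / 0.6485 = 40.7 ng/mL.

40.7 ng/mL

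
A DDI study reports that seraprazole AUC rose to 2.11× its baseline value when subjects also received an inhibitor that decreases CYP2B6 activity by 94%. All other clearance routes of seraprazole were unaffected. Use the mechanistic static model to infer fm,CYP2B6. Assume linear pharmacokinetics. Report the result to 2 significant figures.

Let x = fm,CYP2B6. Because AUC ∝ 1/CL, relative clearance fell to 1/2.11 = 0.4739.
Only the CYP2B6 route changed, so 0.4739 = x·0.06 + (1 − x), giving x = 0.56.

0.56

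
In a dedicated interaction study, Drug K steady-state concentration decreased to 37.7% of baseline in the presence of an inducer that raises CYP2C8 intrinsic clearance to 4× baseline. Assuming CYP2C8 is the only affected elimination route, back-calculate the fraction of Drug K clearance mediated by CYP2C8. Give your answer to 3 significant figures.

Let fm be the CYP2C8 fraction. New clearance relative to baseline = fm × 4 + (1 − fm).
Steady-state concentration ratio = 1 / (new CL fraction), so new CL fraction = 1 / 0.377 = 2.653.
fm × 4 + 1 − fm = 2.653  ⇒  fm × (4 − 1) = 1.653  ⇒  fm = 0.551.

0.551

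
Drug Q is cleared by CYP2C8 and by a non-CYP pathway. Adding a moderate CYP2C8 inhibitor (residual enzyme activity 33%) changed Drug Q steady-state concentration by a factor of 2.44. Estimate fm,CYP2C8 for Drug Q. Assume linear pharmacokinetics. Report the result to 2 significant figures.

0.88

Call the CYP2C8 fraction fm. After the interaction, CL_new/CL_old = fm × 0.33 + (1 − fm).
Steady-state concentration ratio = 1 / (new CL fraction), so new CL fraction = 1 / 2.44 = 0.4098.
fm × 0.33 + 1 − fm = 0.4098  ⇒  fm × (0.33 − 1) = −0.5902  ⇒  fm = 0.88.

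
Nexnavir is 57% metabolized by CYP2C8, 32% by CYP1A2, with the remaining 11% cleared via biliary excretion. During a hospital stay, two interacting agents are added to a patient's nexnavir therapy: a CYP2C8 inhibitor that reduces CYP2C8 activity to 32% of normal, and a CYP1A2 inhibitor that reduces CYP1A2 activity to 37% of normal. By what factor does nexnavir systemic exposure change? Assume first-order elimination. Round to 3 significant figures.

2.43

The CYP2C8 pathway (57% of clearance) is reduced to 0.32× activity: 0.57 × 0.32 = 0.1824.
The CYP1A2 pathway (32% of clearance) falls to 0.37× activity: 0.32 × 0.37 = 0.1184.
Non-CYP routes (11%) are unchanged.
Relative clearance = 0.1824 + 0.1184 + 0.11 = 0.4108.
Systemic exposure ∝ 1/CL: fold-change = 1 / 0.4108 = 2.43.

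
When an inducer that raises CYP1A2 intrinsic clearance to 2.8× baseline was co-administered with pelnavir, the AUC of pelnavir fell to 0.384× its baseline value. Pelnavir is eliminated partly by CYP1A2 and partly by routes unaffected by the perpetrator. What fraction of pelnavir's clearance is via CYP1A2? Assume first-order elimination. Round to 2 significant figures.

0.89

Let x = fm,CYP1A2. Because AUC ∝ 1/CL, relative clearance rose to 1/0.384 = 2.604.
Setting x·2.8 + (1 − x) = 2.604 and solving: x = (2.604 − 1)/(2.8 − 1) = 0.89.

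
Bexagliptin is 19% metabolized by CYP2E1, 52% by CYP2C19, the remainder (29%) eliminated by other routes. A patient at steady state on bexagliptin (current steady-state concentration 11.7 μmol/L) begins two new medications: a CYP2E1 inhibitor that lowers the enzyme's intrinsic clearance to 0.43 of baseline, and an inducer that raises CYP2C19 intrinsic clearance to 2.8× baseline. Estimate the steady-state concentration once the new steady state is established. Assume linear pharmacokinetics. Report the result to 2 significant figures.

6.4 μmol/L

The CYP2E1 pathway (19% of clearance) is reduced to 0.43× activity: 0.19 × 0.43 = 0.0817.
The CYP2C19 pathway (52% of clearance) increases to 2.8× activity: 0.52 × 2.8 = 1.456.
Non-CYP routes (29%) are unchanged.
CL_new/CL_old = 0.0817 + 1.456 + 0.29 = 1.8277.
Steady-state concentration ∝ 1/CL: new value = 11.7 / 1.8277 = 6.4 μmol/L.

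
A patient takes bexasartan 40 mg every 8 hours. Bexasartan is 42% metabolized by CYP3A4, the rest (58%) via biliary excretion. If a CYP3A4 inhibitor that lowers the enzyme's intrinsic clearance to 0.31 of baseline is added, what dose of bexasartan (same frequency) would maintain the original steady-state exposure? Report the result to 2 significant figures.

CYP3A4: 0.42 × 0.31 = 0.1302
Other: 0.58 (unchanged)
Relative clearance = 0.1302 + 0.58 = 0.7102.
Css,avg = (dose rate)/CL, so holding Css fixed requires dose ∝ CL: 40 × 0.7102 = 28 mg.

28 mg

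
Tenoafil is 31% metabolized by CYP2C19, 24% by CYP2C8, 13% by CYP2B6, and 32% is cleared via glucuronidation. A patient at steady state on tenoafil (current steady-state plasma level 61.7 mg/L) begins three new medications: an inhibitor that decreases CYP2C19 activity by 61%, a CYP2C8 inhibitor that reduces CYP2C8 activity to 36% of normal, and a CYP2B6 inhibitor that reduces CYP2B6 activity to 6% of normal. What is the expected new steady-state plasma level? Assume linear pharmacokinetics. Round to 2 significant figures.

The CYP2C19 pathway (31% of clearance) falls to 0.39× activity: 0.31 × 0.39 = 0.1209.
The CYP2C8 pathway (24% of clearance) is reduced to 0.36× activity: 0.24 × 0.36 = 0.0864.
The CYP2B6 pathway (13% of clearance) is reduced to 0.06× activity: 0.13 × 0.06 = 0.0078.
The remaining 32% of clearance is unaffected.
New clearance relative to baseline: 0.1209 + 0.0864 + 0.0078 + 0.32 = 0.5351.
Dividing the baseline by the relative clearance: 61.7 / 0.5351 = 1.2 × 10² mg/L.

1.2 × 10² mg/L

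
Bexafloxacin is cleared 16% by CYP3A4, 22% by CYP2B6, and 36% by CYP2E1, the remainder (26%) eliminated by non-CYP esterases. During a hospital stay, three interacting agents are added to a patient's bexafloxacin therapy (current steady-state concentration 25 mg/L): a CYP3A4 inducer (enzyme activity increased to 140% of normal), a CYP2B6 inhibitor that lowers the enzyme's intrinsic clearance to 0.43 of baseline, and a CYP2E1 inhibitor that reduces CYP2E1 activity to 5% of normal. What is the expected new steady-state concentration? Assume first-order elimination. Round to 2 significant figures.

42 mg/L

The CYP3A4 pathway (16% of clearance) increases to 1.4× activity: 0.16 × 1.4 = 0.224.
The CYP2B6 pathway (22% of clearance) falls to 0.43× activity: 0.22 × 0.43 = 0.0946.
The CYP2E1 pathway (36% of clearance) falls to 0.05× activity: 0.36 × 0.05 = 0.018.
Non-CYP routes (26%) are unchanged.
CL_new/CL_old = 0.224 + 0.0946 + 0.018 + 0.26 = 0.5966.
Steady-state concentration ∝ 1/CL: new value = 25 / 0.5966 = 42 mg/L.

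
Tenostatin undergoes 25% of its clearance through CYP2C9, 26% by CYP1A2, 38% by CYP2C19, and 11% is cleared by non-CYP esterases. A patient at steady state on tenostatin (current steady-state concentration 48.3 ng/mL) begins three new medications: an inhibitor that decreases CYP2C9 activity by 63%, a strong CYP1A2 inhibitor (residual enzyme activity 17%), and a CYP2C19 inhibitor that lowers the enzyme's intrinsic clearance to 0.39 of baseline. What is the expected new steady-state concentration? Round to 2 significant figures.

1.2 × 10² ng/mL

The CYP2C9 pathway (25% of clearance) falls to 0.37× activity: 0.25 × 0.37 = 0.0925.
The CYP1A2 pathway (26% of clearance) is reduced to 0.17× activity: 0.26 × 0.17 = 0.0442.
The CYP2C19 pathway (38% of clearance) falls to 0.39× activity: 0.38 × 0.39 = 0.1482.
The remaining 11% of clearance is unaffected.
New clearance relative to baseline: 0.0925 + 0.0442 + 0.1482 + 0.11 = 0.3949.
Steady-state concentration ∝ 1/CL: new value = 48.3 / 0.3949 = 1.2 × 10² ng/mL.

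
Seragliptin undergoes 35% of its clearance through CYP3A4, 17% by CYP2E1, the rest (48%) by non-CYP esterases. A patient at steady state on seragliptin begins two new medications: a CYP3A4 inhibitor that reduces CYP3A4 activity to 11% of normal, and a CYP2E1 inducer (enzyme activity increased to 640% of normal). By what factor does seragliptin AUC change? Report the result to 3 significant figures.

0.622

The CYP3A4 pathway (35% of clearance) is reduced to 0.11× activity: 0.35 × 0.11 = 0.0385.
The CYP2E1 pathway (17% of clearance) is boosted to 6.4× activity: 0.17 × 6.4 = 1.088.
The remaining 48% of clearance is unaffected.
CL_new/CL_old = 0.0385 + 1.088 + 0.48 = 1.6065.
Because AUC varies inversely with clearance, the combined effect is 1 / 1.6065 = 0.622.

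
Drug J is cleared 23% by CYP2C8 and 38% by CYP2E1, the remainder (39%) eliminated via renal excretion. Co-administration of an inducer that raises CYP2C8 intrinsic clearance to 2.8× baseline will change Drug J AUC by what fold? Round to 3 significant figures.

0.707

CYP2C8: 0.23 × 2.8 = 0.644
CYP2E1: 0.38 (unchanged)
Other: 0.39 (unchanged)
Relative clearance = 0.644 + 0.38 + 0.39 = 1.414.
AUC is inversely proportional to clearance, so the fold-change is 1 / 1.414 = 0.707.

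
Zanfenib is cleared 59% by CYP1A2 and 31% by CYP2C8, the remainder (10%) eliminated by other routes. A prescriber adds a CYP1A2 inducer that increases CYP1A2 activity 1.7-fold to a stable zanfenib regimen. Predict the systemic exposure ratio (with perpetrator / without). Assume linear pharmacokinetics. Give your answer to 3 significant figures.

0.708

CYP1A2: 0.59 × 1.7 = 1.003
CYP2C8: 0.31 (unchanged)
Other: 0.1 (unchanged)
New clearance relative to baseline: 1.003 + 0.31 + 0.1 = 1.413.
Systemic exposure ratio = CL_old/CL_new = 1 / 1.413 = 0.708.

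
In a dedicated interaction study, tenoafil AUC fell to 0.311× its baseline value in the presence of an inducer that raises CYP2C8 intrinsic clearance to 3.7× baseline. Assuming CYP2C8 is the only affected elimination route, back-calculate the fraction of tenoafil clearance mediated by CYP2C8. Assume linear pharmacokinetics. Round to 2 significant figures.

0.82

Let fm be the CYP2C8 fraction. New clearance relative to baseline = fm × 3.7 + (1 − fm).
AUC ratio = 1 / (new CL fraction), so new CL fraction = 1 / 0.311 = 3.215.
fm × 3.7 + 1 − fm = 3.215  ⇒  fm × (3.7 − 1) = 2.215  ⇒  fm = 0.82.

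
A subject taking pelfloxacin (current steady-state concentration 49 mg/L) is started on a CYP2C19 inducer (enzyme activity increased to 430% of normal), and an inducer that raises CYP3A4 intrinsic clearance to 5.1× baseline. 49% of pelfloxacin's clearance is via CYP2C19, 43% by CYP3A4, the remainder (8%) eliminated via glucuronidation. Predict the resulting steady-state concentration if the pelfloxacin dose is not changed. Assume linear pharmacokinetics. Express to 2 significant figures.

11 mg/L

The CYP2C19 pathway (49% of clearance) rises to 4.3× activity: 0.49 × 4.3 = 2.107.
The CYP3A4 pathway (43% of clearance) increases to 5.1× activity: 0.43 × 5.1 = 2.193.
The remaining 8% of clearance is unaffected.
New clearance relative to baseline: 2.107 + 2.193 + 0.08 = 4.38.
New steady-state concentration = 49 / 4.38 = 11 mg/L (concentration scales inversely with clearance).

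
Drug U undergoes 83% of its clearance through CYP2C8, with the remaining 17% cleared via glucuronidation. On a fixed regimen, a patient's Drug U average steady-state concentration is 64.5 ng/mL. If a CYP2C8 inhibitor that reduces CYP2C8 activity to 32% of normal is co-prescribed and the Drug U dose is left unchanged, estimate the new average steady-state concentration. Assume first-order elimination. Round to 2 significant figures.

The CYP2C8 pathway (83% of clearance) is reduced to 0.32× activity: 0.83 × 0.32 = 0.2656.
The remaining 17% of clearance is unaffected.
CL_new/CL_old = 0.2656 + 0.17 = 0.4356.
With dosing unchanged, average steady-state concentration scales as 1/CL: 64.5 / 0.4356 = 1.5 × 10² ng/mL.

1.5 × 10² ng/mL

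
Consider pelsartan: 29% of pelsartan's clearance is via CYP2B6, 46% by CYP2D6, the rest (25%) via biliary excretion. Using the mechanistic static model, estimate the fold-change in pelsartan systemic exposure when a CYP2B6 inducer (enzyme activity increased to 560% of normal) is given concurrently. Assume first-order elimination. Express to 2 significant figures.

The CYP2B6 pathway (29% of clearance) is boosted to 5.6× activity: 0.29 × 5.6 = 1.624.
CYP2D6 (46%) and the residual 25% are unaffected.
CL_new/CL_old = 1.624 + 0.46 + 0.25 = 2.334.
Systemic exposure ratio = CL_old/CL_new = 1 / 2.334 = 0.43.

0.43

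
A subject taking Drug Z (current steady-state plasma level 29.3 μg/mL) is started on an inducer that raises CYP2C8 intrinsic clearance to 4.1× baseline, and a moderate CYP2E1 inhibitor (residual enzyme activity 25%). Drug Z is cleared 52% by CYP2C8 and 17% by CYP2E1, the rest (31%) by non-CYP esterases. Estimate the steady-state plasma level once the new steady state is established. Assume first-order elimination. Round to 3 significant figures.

11.8 μg/mL

CYP2C8: 0.52 × 4.1 = 2.132
CYP2E1: 0.17 × 0.25 = 0.0425
Other: 0.31 (unchanged)
Relative clearance = 2.132 + 0.0425 + 0.31 = 2.4845.
Dividing the baseline by the relative clearance: 29.3 / 2.4845 = 11.8 μg/mL.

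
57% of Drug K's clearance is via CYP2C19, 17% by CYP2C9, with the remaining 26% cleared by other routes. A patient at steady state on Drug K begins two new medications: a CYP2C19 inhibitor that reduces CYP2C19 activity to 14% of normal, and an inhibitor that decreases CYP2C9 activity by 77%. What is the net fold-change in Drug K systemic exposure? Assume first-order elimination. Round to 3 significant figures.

CYP2C19: 0.57 × 0.14 = 0.0798
CYP2C9: 0.17 × 0.23 = 0.0391
Other: 0.26 (unchanged)
New clearance relative to baseline: 0.0798 + 0.0391 + 0.26 = 0.3789.
Net systemic exposure ratio = 1 / 0.3789 = 2.64.

2.64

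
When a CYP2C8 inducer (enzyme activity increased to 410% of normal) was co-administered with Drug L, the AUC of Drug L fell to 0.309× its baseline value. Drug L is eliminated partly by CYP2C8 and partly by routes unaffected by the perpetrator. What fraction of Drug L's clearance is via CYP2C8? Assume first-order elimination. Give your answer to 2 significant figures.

0.72

Call the CYP2C8 fraction fm. After the interaction, CL_new/CL_old = fm × 4.1 + (1 − fm).
AUC ratio = 1 / (new CL fraction), so new CL fraction = 1 / 0.309 = 3.236.
fm × 4.1 + 1 − fm = 3.236  ⇒  fm × (4.1 − 1) = 2.236  ⇒  fm = 0.72.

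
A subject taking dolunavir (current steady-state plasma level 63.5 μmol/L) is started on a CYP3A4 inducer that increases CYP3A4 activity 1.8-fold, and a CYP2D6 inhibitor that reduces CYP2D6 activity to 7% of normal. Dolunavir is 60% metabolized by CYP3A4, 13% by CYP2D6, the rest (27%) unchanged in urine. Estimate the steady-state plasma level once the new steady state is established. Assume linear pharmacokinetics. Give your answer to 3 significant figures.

The CYP3A4 pathway (60% of clearance) is boosted to 1.8× activity: 0.6 × 1.8 = 1.08.
The CYP2D6 pathway (13% of clearance) is reduced to 0.07× activity: 0.13 × 0.07 = 0.0091.
Non-CYP routes (27%) are unchanged.
New clearance relative to baseline: 1.08 + 0.0091 + 0.27 = 1.3591.
Steady-state plasma level ∝ 1/CL: new value = 63.5 / 1.3591 = 46.7 μmol/L.

46.7 μmol/L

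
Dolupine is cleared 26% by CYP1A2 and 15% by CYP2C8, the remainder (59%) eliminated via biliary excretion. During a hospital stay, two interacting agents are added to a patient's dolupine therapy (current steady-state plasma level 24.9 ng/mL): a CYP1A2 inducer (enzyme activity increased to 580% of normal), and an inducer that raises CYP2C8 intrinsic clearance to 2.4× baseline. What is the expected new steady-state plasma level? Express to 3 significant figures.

10.1 ng/mL

The CYP1A2 pathway (26% of clearance) rises to 5.8× activity: 0.26 × 5.8 = 1.508.
The CYP2C8 pathway (15% of clearance) is boosted to 2.4× activity: 0.15 × 2.4 = 0.36.
Non-CYP routes (59%) are unchanged.
CL_new/CL_old = 1.508 + 0.36 + 0.59 = 2.458.
New steady-state plasma level = 24.9 / 2.458 = 10.1 ng/mL (concentration scales inversely with clearance).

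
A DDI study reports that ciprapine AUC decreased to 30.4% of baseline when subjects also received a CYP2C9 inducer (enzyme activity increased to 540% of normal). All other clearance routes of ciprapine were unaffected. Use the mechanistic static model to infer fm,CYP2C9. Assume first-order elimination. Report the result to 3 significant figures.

Let x = fm,CYP2C9. Because AUC ∝ 1/CL, relative clearance rose to 1/0.304 = 3.289.
Only the CYP2C9 route changed, so 3.289 = x·5.4 + (1 − x), giving x = 0.520.

0.520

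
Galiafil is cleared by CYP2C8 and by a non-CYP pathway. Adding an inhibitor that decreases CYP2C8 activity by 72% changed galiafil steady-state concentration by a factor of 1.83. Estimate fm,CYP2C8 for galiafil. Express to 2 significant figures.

Let fm be the CYP2C8 fraction. New clearance relative to baseline = fm × 0.28 + (1 − fm).
Steady-state concentration ratio = 1 / (new CL fraction), so new CL fraction = 1 / 1.83 = 0.5464.
fm × 0.28 + 1 − fm = 0.5464  ⇒  fm × (0.28 − 1) = −0.4536  ⇒  fm = 0.63.

0.63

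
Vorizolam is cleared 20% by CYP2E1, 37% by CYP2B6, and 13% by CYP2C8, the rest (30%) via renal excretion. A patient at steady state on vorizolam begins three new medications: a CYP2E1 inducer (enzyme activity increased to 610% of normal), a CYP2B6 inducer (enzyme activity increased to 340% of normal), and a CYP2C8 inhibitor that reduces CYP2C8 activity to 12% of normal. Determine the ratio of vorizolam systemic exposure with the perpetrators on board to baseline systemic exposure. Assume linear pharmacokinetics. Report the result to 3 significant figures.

The CYP2E1 pathway (20% of clearance) is boosted to 6.1× activity: 0.2 × 6.1 = 1.22.
The CYP2B6 pathway (37% of clearance) is boosted to 3.4× activity: 0.37 × 3.4 = 1.258.
The CYP2C8 pathway (13% of clearance) falls to 0.12× activity: 0.13 × 0.12 = 0.0156.
Non-CYP routes (30%) are unchanged.
Relative clearance = 1.22 + 1.258 + 0.0156 + 0.3 = 2.7936.
Net systemic exposure ratio = 1 / 2.7936 = 0.358.

0.358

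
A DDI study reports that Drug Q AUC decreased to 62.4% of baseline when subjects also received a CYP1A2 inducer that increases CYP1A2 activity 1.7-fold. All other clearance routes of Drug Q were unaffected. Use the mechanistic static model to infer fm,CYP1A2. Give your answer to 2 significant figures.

0.86

Let fm be the CYP1A2 fraction. New clearance relative to baseline = fm × 1.7 + (1 − fm).
AUC ratio = 1 / (new CL fraction), so new CL fraction = 1 / 0.624 = 1.603.
fm × 1.7 + 1 − fm = 1.603  ⇒  fm × (1.7 − 1) = 0.6026  ⇒  fm = 0.86.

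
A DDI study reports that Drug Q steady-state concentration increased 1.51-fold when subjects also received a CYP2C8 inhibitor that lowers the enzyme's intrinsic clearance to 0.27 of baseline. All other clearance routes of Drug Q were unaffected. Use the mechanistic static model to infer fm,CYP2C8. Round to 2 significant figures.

CL'/CL = 1 / 1.51 = 0.6623
0.27·fm + (1 − fm) = 0.6623
fm = (0.6623 − 1) / (0.27 − 1) = 0.46

0.46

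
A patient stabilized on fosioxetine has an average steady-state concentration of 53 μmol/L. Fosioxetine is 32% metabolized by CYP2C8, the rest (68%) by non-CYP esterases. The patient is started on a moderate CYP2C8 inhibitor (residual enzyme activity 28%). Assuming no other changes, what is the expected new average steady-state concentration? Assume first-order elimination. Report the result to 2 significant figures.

The CYP2C8 pathway (32% of clearance) is reduced to 0.28× activity: 0.32 × 0.28 = 0.0896.
Non-CYP routes (68%) are unchanged.
CL_new/CL_old = 0.0896 + 0.68 = 0.7696.
Average steady-state concentration ∝ 1/CL, so new value = 53 / 0.7696 = 69 μmol/L.

69 μmol/L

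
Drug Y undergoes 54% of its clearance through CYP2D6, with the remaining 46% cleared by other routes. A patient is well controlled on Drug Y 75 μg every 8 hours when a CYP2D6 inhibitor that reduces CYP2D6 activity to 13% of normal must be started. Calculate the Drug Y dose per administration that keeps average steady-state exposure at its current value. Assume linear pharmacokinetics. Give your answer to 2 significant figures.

The CYP2D6 pathway (54% of clearance) drops to 0.13× activity: 0.54 × 0.13 = 0.0702.
Non-CYP routes (46%) are unchanged.
Relative clearance = 0.0702 + 0.46 = 0.5302.
To maintain the same steady-state level, dose must scale with clearance: new dose = 75 × 0.5302 = 40 μg.

40 μg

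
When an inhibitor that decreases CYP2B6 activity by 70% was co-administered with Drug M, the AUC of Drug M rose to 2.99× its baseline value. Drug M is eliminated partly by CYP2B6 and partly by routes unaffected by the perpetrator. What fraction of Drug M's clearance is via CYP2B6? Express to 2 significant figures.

CL'/CL = 1 / 2.99 = 0.3344
0.3·fm + (1 − fm) = 0.3344
fm = (0.3344 − 1) / (0.3 − 1) = 0.95

0.95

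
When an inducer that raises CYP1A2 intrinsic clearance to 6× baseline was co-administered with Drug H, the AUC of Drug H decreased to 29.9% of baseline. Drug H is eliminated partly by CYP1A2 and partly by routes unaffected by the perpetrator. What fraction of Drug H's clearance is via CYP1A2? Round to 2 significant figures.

0.47

CL'/CL = 1 / 0.299 = 3.344
6·fm + (1 − fm) = 3.344
fm = (3.344 − 1) / (6 − 1) = 0.47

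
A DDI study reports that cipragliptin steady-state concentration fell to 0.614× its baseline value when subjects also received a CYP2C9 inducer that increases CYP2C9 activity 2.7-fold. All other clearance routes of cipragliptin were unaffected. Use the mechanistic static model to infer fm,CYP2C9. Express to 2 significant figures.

Let fm be the CYP2C9 fraction. New clearance relative to baseline = fm × 2.7 + (1 − fm).
Steady-state concentration ratio = 1 / (new CL fraction), so new CL fraction = 1 / 0.614 = 1.629.
fm × 2.7 + 1 − fm = 1.629  ⇒  fm × (2.7 − 1) = 0.6287  ⇒  fm = 0.37.

0.37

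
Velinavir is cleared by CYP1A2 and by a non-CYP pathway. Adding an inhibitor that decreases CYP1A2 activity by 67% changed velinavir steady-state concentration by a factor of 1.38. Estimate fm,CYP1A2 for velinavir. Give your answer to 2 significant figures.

0.41

CL'/CL = 1 / 1.38 = 0.7246
0.33·fm + (1 − fm) = 0.7246
fm = (0.7246 − 1) / (0.33 − 1) = 0.41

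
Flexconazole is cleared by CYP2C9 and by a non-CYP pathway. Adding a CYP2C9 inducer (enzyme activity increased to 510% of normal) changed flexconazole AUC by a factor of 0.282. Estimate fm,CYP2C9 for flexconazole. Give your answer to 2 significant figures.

Call the CYP2C9 fraction fm. After the interaction, CL_new/CL_old = fm × 5.1 + (1 − fm).
AUC ratio = 1 / (new CL fraction), so new CL fraction = 1 / 0.282 = 3.546.
fm × 5.1 + 1 − fm = 3.546  ⇒  fm × (5.1 − 1) = 2.546  ⇒  fm = 0.62.

0.62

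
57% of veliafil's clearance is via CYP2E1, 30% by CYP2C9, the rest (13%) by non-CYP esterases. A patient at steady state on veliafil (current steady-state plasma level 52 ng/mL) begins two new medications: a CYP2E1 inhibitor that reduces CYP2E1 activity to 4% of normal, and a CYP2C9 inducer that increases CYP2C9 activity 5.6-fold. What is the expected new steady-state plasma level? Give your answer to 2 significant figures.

28 ng/mL

The CYP2E1 pathway (57% of clearance) falls to 0.04× activity: 0.57 × 0.04 = 0.0228.
The CYP2C9 pathway (30% of clearance) increases to 5.6× activity: 0.3 × 5.6 = 1.68.
The remaining 13% of clearance is unaffected.
Relative clearance = 0.0228 + 1.68 + 0.13 = 1.8328.
New steady-state plasma level = 52 / 1.8328 = 28 ng/mL (concentration scales inversely with clearance).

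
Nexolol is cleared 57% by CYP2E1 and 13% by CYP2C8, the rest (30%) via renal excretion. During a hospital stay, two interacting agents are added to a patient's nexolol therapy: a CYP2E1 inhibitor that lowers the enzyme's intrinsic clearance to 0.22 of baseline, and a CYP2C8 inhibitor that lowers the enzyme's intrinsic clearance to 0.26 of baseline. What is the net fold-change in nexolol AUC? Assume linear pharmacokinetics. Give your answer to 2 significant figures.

2.2

The CYP2E1 pathway (57% of clearance) is reduced to 0.22× activity: 0.57 × 0.22 = 0.1254.
The CYP2C8 pathway (13% of clearance) drops to 0.26× activity: 0.13 × 0.26 = 0.0338.
The remaining 30% of clearance is unaffected.
Relative clearance = 0.1254 + 0.0338 + 0.3 = 0.4592.
Net AUC ratio = 1 / 0.4592 = 2.2.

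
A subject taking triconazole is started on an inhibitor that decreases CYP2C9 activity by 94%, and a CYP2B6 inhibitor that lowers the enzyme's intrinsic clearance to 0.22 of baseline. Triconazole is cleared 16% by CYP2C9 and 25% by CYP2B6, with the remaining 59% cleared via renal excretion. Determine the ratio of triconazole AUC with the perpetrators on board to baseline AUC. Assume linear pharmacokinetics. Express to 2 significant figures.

The CYP2C9 pathway (16% of clearance) drops to 0.06× activity: 0.16 × 0.06 = 0.0096.
The CYP2B6 pathway (25% of clearance) is reduced to 0.22× activity: 0.25 × 0.22 = 0.055.
Non-CYP routes (59%) are unchanged.
CL_new/CL_old = 0.0096 + 0.055 + 0.59 = 0.6546.
Because AUC varies inversely with clearance, the combined effect is 1 / 0.6546 = 1.5.

1.5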